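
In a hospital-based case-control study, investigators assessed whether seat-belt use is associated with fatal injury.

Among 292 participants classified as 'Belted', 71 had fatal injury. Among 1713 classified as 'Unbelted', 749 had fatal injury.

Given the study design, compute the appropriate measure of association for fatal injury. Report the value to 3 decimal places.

From the description: a = 71, b = 221, c = 749, d = 964.
This is a hospital-based case-control study: participants were sampled on outcome status, so risks in the source population cannot be estimated directly — relative risk is not valid here. The odds ratio is the appropriate measure.
OR = (a·d)/(b·c) = (71 × 964) / (221 × 749) = 68444 / 165529 = 0.41349

0.413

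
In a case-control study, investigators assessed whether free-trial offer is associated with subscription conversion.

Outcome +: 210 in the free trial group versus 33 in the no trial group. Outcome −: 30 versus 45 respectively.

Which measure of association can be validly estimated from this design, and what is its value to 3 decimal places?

From the description: a = 210, b = 30, c = 33, d = 45.
This is a case-control study: participants were sampled on outcome status, so risks in the source population cannot be estimated directly — relative risk is not valid here. The odds ratio is the appropriate measure.
OR = (a·d)/(b·c) = (210 × 45) / (30 × 33) = 9450 / 990 = 9.54545

9.545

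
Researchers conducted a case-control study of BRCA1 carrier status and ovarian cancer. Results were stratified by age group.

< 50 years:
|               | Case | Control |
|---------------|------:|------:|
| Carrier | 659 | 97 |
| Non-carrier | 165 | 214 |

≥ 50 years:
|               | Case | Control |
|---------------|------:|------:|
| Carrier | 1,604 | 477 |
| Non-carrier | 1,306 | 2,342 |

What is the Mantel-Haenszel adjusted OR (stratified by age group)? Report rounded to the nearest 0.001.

6.349

OR_MH = Σ(aᵢdᵢ/nᵢ) / Σ(bᵢcᵢ/nᵢ), where nᵢ is the stratum total.
Stratum 1 (< 50 years): n = 1135; a·d/n = 659·214/1135 = 124.2520; b·c/n = 97·165/1135 = 14.1013
Stratum 2 (≥ 50 years): n = 5729; a·d/n = 1604·2342/5729 = 655.7109; b·c/n = 477·1306/5729 = 108.7383
OR_MH = (124.2520 + 655.7109) / (14.1013 + 108.7383) = 779.9629 / 122.8397 = 6.34944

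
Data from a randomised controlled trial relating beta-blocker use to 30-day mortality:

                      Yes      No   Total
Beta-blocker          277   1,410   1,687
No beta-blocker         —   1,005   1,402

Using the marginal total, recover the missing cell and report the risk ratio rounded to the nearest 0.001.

0.580

The missing cell is in the unexposed row: 1402 − 1005 = 397.
So a = 277, b = 1410, c = 397, d = 1005.
RR = [a/(a+b)] / [c/(c+d)] = (277/1687) / (397/1402) = 0.16420/0.28317 = 0.57986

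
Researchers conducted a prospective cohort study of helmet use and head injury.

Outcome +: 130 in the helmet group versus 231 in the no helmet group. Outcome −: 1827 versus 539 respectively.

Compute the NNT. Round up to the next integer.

Risk in treated group = 130/1957 = 0.06643; risk in control = 231/770 = 0.30000.
Absolute risk reduction = 0.30000 − 0.06643 = 0.23357
NNT = 1 / ARR = 1 / 0.23357 = 4.281 → round up → 5

5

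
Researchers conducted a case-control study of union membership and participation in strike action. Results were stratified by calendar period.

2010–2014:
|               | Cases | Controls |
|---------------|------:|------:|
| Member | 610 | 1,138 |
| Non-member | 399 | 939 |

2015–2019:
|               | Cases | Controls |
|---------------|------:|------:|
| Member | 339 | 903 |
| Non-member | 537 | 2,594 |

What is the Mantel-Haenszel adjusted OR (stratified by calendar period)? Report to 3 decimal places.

OR_MH = Σ(aᵢdᵢ/nᵢ) / Σ(bᵢcᵢ/nᵢ), where nᵢ is the stratum total.
Stratum 1 (2010–2014): n = 3086; a·d/n = 610·939/3086 = 185.6092; b·c/n = 1138·399/3086 = 147.1361
Stratum 2 (2015–2019): n = 4373; a·d/n = 339·2594/4373 = 201.0899; b·c/n = 903·537/4373 = 110.8875
OR_MH = (185.6092 + 201.0899) / (147.1361 + 110.8875) = 386.6991 / 258.0236 = 1.49870

1.499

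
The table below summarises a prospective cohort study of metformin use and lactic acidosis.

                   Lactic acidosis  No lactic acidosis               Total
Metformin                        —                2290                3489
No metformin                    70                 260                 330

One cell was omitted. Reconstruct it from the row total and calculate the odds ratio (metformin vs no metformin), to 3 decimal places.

1.945

The missing cell is in the exposed row: 3489 − 2290 = 1199.
So a = 1199, b = 2290, c = 70, d = 260.
OR = (a·d)/(b·c) = (1199 × 260) / (2290 × 70) = 311740 / 160300 = 1.94473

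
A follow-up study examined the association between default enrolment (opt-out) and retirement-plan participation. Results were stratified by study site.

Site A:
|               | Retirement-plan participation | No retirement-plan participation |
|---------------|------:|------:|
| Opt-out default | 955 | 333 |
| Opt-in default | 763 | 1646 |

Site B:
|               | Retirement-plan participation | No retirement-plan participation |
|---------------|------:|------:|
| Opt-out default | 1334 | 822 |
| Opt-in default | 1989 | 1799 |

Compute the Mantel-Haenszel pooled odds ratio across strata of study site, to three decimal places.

OR_MH = Σ(aᵢdᵢ/nᵢ) / Σ(bᵢcᵢ/nᵢ), where nᵢ is the stratum total.
Stratum 1 (Site A): n = 3697; a·d/n = 955·1646/3697 = 425.1907; b·c/n = 333·763/3697 = 68.7257
Stratum 2 (Site B): n = 5944; a·d/n = 1334·1799/5944 = 403.7460; b·c/n = 822·1989/5944 = 275.0602
OR_MH = (425.1907 + 403.7460) / (68.7257 + 275.0602) = 828.9367 / 343.7860 = 2.41120

2.411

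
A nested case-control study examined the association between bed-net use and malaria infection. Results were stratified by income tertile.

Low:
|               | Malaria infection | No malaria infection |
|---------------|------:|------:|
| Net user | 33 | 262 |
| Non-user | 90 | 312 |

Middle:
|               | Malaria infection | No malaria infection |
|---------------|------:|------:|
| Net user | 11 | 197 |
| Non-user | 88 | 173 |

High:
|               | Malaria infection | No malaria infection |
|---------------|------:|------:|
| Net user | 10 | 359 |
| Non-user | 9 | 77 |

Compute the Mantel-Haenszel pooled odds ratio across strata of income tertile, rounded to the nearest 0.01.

OR_MH = Σ(aᵢdᵢ/nᵢ) / Σ(bᵢcᵢ/nᵢ), where nᵢ is the stratum total.
Stratum 1 (Low): n = 697; a·d/n = 33·312/697 = 14.7719; b·c/n = 262·90/697 = 33.8307
Stratum 2 (Middle): n = 469; a·d/n = 11·173/469 = 4.0576; b·c/n = 197·88/469 = 36.9638
Stratum 3 (High): n = 455; a·d/n = 10·77/455 = 1.6923; b·c/n = 359·9/455 = 7.1011
OR_MH = (14.7719 + 4.0576 + 1.6923) / (33.8307 + 36.9638 + 7.1011) = 20.5218 / 77.8956 = 0.26345

0.26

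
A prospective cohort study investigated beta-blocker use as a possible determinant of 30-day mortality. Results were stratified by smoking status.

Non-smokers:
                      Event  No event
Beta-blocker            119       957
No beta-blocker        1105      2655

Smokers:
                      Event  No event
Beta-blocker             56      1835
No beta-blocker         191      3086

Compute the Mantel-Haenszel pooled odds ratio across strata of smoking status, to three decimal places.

0.345

OR_MH = Σ(aᵢdᵢ/nᵢ) / Σ(bᵢcᵢ/nᵢ), where nᵢ is the stratum total.
Stratum 1 (Non-smokers): n = 4836; a·d/n = 119·2655/4836 = 65.3319; b·c/n = 957·1105/4836 = 218.6694
Stratum 2 (Smokers): n = 5168; a·d/n = 56·3086/5168 = 33.4396; b·c/n = 1835·191/5168 = 67.8183
OR_MH = (65.3319 + 33.4396) / (218.6694 + 67.8183) = 98.7715 / 286.4877 = 0.34477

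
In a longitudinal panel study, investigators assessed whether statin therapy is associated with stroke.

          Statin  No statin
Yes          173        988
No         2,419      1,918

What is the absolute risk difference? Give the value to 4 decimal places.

-0.2732

Reading the table with exposure as columns: a = 173 (Statin, case), b = 2419 (Statin, non-case), c = 988 (No statin, case), d = 1918.
Risk in exposed = 173/2592 = 0.066744; risk in unexposed = 988/2906 = 0.339986.
Risk difference = 0.066744 − 0.339986 = -0.273242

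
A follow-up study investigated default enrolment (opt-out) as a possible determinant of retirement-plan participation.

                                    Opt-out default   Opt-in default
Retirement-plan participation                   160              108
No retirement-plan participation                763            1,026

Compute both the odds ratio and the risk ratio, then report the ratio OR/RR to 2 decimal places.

1.09

Reading the table with exposure as columns: a = 160 (Opt-out default, case), b = 763 (Opt-out default, non-case), c = 108 (Opt-in default, case), d = 1026.
OR = (160·1026)/(763·108) = 164160/82404 = 1.99214
Risk in exposed = 160/923 = 0.17335; risk in unexposed = 108/1134 = 0.09524; RR = 1.82015
OR/RR = 1.99214 / 1.82015 = 1.09449
The outcome is not rare, so the OR lies further from 1 than the RR.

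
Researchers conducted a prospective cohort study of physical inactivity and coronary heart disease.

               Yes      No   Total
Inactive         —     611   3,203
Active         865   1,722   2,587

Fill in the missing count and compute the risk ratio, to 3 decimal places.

The missing cell is in the exposed row: 3203 − 611 = 2592.
So a = 2592, b = 611, c = 865, d = 1722.
RR = [a/(a+b)] / [c/(c+d)] = (2592/3203) / (865/2587) = 0.80924/0.33436 = 2.42024

2.420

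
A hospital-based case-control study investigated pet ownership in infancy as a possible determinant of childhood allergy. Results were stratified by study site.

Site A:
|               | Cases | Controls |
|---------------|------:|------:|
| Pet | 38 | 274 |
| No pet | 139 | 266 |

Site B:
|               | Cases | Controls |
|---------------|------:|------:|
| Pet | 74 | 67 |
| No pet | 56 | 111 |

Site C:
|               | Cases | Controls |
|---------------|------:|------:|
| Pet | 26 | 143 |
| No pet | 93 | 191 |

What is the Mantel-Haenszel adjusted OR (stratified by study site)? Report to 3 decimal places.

OR_MH = Σ(aᵢdᵢ/nᵢ) / Σ(bᵢcᵢ/nᵢ), where nᵢ is the stratum total.
Stratum 1 (Site A): n = 717; a·d/n = 38·266/717 = 14.0976; b·c/n = 274·139/717 = 53.1185
Stratum 2 (Site B): n = 308; a·d/n = 74·111/308 = 26.6688; b·c/n = 67·56/308 = 12.1818
Stratum 3 (Site C): n = 453; a·d/n = 26·191/453 = 10.9625; b·c/n = 143·93/453 = 29.3576
OR_MH = (14.0976 + 26.6688 + 10.9625) / (53.1185 + 12.1818 + 29.3576) = 51.7289 / 94.6580 = 0.54648

0.546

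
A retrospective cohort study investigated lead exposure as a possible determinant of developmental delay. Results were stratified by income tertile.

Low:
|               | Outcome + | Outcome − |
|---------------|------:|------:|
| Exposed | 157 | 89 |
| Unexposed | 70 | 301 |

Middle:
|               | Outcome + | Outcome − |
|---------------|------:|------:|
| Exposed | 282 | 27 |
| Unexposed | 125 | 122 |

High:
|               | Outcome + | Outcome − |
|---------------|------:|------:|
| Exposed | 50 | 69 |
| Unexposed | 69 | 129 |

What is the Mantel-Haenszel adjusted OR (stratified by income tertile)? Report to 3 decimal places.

OR_MH = Σ(aᵢdᵢ/nᵢ) / Σ(bᵢcᵢ/nᵢ), where nᵢ is the stratum total.
Stratum 1 (Low): n = 617; a·d/n = 157·301/617 = 76.5916; b·c/n = 89·70/617 = 10.0972
Stratum 2 (Middle): n = 556; a·d/n = 282·122/556 = 61.8777; b·c/n = 27·125/556 = 6.0701
Stratum 3 (High): n = 317; a·d/n = 50·129/317 = 20.3470; b·c/n = 69·69/317 = 15.0189
OR_MH = (76.5916 + 61.8777 + 20.3470) / (10.0972 + 6.0701 + 15.0189) = 158.8163 / 31.1863 = 5.09250

5.092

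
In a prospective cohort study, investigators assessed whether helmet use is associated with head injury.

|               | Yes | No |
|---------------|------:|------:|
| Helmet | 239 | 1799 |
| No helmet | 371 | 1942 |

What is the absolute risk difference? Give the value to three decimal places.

-0.043

Cells: a = 239, b = 1799, c = 371, d = 1942.
Risk in exposed = 239/2038 = 0.117272; risk in unexposed = 371/2313 = 0.160398.
Risk difference = 0.117272 − 0.160398 = -0.043126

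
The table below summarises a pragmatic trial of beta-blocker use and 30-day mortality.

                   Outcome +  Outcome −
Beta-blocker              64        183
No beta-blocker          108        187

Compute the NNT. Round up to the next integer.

10

Risk in treated group = 64/247 = 0.25911; risk in control = 108/295 = 0.36610.
Absolute risk reduction = 0.36610 − 0.25911 = 0.10699
NNT = 1 / ARR = 1 / 0.10699 = 9.346 → round up → 10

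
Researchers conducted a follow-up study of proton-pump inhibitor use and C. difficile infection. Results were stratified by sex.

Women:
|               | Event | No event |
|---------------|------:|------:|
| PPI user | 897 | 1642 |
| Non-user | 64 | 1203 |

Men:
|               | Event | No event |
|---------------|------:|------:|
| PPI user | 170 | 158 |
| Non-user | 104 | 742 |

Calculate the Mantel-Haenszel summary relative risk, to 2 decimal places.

5.87

RR_MH = Σ(aᵢ·n₀ᵢ/nᵢ) / Σ(cᵢ·n₁ᵢ/nᵢ), with n₁ᵢ = aᵢ+bᵢ (exposed), n₀ᵢ = cᵢ+dᵢ (unexposed), nᵢ = n₁ᵢ+n₀ᵢ.
Stratum 1 (Women): n₁ = 2539, n₀ = 1267, n = 3806; a·n₀/n = 897·1267/3806 = 298.6072; c·n₁/n = 64·2539/3806 = 42.6947
Stratum 2 (Men): n₁ = 328, n₀ = 846, n = 1174; a·n₀/n = 170·846/1174 = 122.5043; c·n₁/n = 104·328/1174 = 29.0562
RR_MH = (298.6072 + 122.5043) / (42.6947 + 29.0562) = 421.1115 / 71.7509 = 5.86907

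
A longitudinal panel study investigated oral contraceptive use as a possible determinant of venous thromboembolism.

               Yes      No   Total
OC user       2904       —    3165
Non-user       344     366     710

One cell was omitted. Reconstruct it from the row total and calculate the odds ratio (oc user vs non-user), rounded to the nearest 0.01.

11.84

The missing cell is in the exposed row: 3165 − 2904 = 261.
So a = 2904, b = 261, c = 344, d = 366.
OR = (a·d)/(b·c) = (2904 × 366) / (261 × 344) = 1062864 / 89784 = 11.83801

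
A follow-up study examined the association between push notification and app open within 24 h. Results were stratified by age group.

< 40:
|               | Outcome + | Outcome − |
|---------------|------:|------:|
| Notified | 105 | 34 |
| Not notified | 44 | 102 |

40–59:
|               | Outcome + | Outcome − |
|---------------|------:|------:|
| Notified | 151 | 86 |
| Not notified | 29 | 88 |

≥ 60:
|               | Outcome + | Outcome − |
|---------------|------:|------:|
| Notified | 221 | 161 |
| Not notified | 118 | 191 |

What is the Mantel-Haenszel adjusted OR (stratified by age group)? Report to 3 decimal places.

3.423

OR_MH = Σ(aᵢdᵢ/nᵢ) / Σ(bᵢcᵢ/nᵢ), where nᵢ is the stratum total.
Stratum 1 (< 40): n = 285; a·d/n = 105·102/285 = 37.5789; b·c/n = 34·44/285 = 5.2491
Stratum 2 (40–59): n = 354; a·d/n = 151·88/354 = 37.5367; b·c/n = 86·29/354 = 7.0452
Stratum 3 (≥ 60): n = 691; a·d/n = 221·191/691 = 61.0868; b·c/n = 161·118/691 = 27.4935
OR_MH = (37.5789 + 37.5367 + 61.0868) / (5.2491 + 7.0452 + 27.4935) = 136.2025 / 39.7878 = 3.42322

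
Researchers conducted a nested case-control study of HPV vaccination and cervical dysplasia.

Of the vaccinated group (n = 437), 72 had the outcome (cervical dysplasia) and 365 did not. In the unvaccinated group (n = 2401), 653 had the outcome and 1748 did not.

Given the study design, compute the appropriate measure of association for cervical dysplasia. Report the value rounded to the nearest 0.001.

From the description: a = 72, b = 365, c = 653, d = 1748.
This is a nested case-control study: participants were sampled on outcome status, so risks in the source population cannot be estimated directly — relative risk is not valid here. The odds ratio is the appropriate measure.
OR = (a·d)/(b·c) = (72 × 1748) / (365 × 653) = 125856 / 238345 = 0.52804

0.528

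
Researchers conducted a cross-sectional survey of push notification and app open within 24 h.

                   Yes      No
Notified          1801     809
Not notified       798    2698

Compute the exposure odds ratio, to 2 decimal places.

Cells: a = 1801, b = 809, c = 798, d = 2698.
OR = (a·d)/(b·c) = (1801 × 2698) / (809 × 798) = 4859098 / 645582 = 7.52669
The odds of app open within 24 h are about 7.53 times as high in the notified group.

7.53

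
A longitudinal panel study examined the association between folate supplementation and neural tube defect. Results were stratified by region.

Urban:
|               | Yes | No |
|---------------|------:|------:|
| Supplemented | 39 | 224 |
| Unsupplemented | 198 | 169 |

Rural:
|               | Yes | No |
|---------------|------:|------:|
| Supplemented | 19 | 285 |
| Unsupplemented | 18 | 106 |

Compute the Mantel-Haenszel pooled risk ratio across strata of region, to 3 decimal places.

RR_MH = Σ(aᵢ·n₀ᵢ/nᵢ) / Σ(cᵢ·n₁ᵢ/nᵢ), with n₁ᵢ = aᵢ+bᵢ (exposed), n₀ᵢ = cᵢ+dᵢ (unexposed), nᵢ = n₁ᵢ+n₀ᵢ.
Stratum 1 (Urban): n₁ = 263, n₀ = 367, n = 630; a·n₀/n = 39·367/630 = 22.7190; c·n₁/n = 198·263/630 = 82.6571
Stratum 2 (Rural): n₁ = 304, n₀ = 124, n = 428; a·n₀/n = 19·124/428 = 5.5047; c·n₁/n = 18·304/428 = 12.7850
RR_MH = (22.7190 + 5.5047) / (82.6571 + 12.7850) = 28.2237 / 95.4422 = 0.29572

0.296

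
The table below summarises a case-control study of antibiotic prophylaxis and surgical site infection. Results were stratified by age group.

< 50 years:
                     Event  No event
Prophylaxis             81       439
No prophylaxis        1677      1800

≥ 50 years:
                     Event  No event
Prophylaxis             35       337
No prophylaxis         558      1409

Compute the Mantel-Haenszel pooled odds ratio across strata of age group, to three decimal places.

OR_MH = Σ(aᵢdᵢ/nᵢ) / Σ(bᵢcᵢ/nᵢ), where nᵢ is the stratum total.
Stratum 1 (< 50 years): n = 3997; a·d/n = 81·1800/3997 = 36.4774; b·c/n = 439·1677/3997 = 184.1889
Stratum 2 (≥ 50 years): n = 2339; a·d/n = 35·1409/2339 = 21.0838; b·c/n = 337·558/2339 = 80.3959
OR_MH = (36.4774 + 21.0838) / (184.1889 + 80.3959) = 57.5612 / 264.5848 = 0.21755

0.218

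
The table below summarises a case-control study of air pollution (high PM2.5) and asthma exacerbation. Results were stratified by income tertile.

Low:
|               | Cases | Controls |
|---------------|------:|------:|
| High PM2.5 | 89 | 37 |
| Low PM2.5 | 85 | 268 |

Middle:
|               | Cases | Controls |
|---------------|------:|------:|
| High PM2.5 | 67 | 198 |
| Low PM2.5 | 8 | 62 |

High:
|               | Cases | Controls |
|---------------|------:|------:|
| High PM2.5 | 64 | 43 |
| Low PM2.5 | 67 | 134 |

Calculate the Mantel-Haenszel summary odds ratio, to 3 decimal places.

4.361

OR_MH = Σ(aᵢdᵢ/nᵢ) / Σ(bᵢcᵢ/nᵢ), where nᵢ is the stratum total.
Stratum 1 (Low): n = 479; a·d/n = 89·268/479 = 49.7954; b·c/n = 37·85/479 = 6.5658
Stratum 2 (Middle): n = 335; a·d/n = 67·62/335 = 12.4000; b·c/n = 198·8/335 = 4.7284
Stratum 3 (High): n = 308; a·d/n = 64·134/308 = 27.8442; b·c/n = 43·67/308 = 9.3539
OR_MH = (49.7954 + 12.4000 + 27.8442) / (6.5658 + 4.7284 + 9.3539) = 90.0396 / 20.6480 = 4.36069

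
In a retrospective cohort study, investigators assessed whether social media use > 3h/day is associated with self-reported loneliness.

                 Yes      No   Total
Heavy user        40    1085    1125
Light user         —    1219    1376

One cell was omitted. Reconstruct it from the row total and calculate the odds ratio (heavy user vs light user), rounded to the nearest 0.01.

0.29

The missing cell is in the unexposed row: 1376 − 1219 = 157.
So a = 40, b = 1085, c = 157, d = 1219.
OR = (a·d)/(b·c) = (40 × 1219) / (1085 × 157) = 48760 / 170345 = 0.28624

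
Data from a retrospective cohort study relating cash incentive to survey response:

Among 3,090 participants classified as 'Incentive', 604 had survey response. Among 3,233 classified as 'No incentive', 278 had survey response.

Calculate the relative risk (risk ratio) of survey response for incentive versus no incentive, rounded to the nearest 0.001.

From the description: a = 604, b = 2486, c = 278, d = 2955.
Risk in exposed = 604/3090 = 0.19547; risk in unexposed = 278/3233 = 0.08599.
RR = 0.19547 / 0.08599 = 2.27321
The risk among the exposed is 2.27 times that among the unexposed.

2.273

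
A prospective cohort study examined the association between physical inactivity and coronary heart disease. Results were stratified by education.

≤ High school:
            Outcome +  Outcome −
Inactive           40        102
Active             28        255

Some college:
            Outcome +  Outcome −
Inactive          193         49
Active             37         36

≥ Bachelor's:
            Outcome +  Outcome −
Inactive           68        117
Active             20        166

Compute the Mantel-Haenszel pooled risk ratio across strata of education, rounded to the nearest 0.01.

2.21

RR_MH = Σ(aᵢ·n₀ᵢ/nᵢ) / Σ(cᵢ·n₁ᵢ/nᵢ), with n₁ᵢ = aᵢ+bᵢ (exposed), n₀ᵢ = cᵢ+dᵢ (unexposed), nᵢ = n₁ᵢ+n₀ᵢ.
Stratum 1 (≤ High school): n₁ = 142, n₀ = 283, n = 425; a·n₀/n = 40·283/425 = 26.6353; c·n₁/n = 28·142/425 = 9.3553
Stratum 2 (Some college): n₁ = 242, n₀ = 73, n = 315; a·n₀/n = 193·73/315 = 44.7270; c·n₁/n = 37·242/315 = 28.4254
Stratum 3 (≥ Bachelor's): n₁ = 185, n₀ = 186, n = 371; a·n₀/n = 68·186/371 = 34.0916; c·n₁/n = 20·185/371 = 9.9730
RR_MH = (26.6353 + 44.7270 + 34.0916) / (9.3553 + 28.4254 + 9.9730) = 105.4539 / 47.7537 = 2.20829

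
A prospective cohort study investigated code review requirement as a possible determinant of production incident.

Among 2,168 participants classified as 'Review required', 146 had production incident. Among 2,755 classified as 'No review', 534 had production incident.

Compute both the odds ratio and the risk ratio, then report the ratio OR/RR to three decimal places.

0.864

From the description: a = 146, b = 2022, c = 534, d = 2221.
OR = (146·2221)/(2022·534) = 324266/1079748 = 0.30032
Risk in exposed = 146/2168 = 0.06734; risk in unexposed = 534/2755 = 0.19383; RR = 0.34744
OR/RR = 0.30032 / 0.34744 = 0.86438
The outcome is not rare, so the OR lies further from 1 than the RR.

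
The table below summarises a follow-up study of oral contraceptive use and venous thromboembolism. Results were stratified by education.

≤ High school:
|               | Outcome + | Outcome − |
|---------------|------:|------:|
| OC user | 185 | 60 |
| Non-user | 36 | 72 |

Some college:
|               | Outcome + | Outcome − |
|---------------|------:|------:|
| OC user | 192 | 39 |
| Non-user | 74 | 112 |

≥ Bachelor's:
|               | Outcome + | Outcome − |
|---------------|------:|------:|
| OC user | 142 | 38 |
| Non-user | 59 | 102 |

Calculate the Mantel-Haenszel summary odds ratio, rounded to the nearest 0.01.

OR_MH = Σ(aᵢdᵢ/nᵢ) / Σ(bᵢcᵢ/nᵢ), where nᵢ is the stratum total.
Stratum 1 (≤ High school): n = 353; a·d/n = 185·72/353 = 37.7337; b·c/n = 60·36/353 = 6.1190
Stratum 2 (Some college): n = 417; a·d/n = 192·112/417 = 51.5683; b·c/n = 39·74/417 = 6.9209
Stratum 3 (≥ Bachelor's): n = 341; a·d/n = 142·102/341 = 42.4751; b·c/n = 38·59/341 = 6.5748
OR_MH = (37.7337 + 51.5683 + 42.4751) / (6.1190 + 6.9209 + 6.5748) = 131.7771 / 19.6146 = 6.71831

6.72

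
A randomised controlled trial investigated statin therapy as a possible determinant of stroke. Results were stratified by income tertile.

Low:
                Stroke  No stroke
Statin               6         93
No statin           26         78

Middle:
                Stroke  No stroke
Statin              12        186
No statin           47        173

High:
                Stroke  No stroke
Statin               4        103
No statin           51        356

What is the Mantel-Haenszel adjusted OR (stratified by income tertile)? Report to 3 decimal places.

0.233

OR_MH = Σ(aᵢdᵢ/nᵢ) / Σ(bᵢcᵢ/nᵢ), where nᵢ is the stratum total.
Stratum 1 (Low): n = 203; a·d/n = 6·78/203 = 2.3054; b·c/n = 93·26/203 = 11.9113
Stratum 2 (Middle): n = 418; a·d/n = 12·173/418 = 4.9665; b·c/n = 186·47/418 = 20.9139
Stratum 3 (High): n = 514; a·d/n = 4·356/514 = 2.7704; b·c/n = 103·51/514 = 10.2198
OR_MH = (2.3054 + 4.9665 + 2.7704) / (11.9113 + 20.9139 + 10.2198) = 10.0424 / 43.0451 = 0.23330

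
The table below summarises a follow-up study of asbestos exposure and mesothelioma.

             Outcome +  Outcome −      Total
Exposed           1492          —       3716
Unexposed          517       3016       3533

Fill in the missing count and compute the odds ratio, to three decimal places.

3.914

The missing cell is in the exposed row: 3716 − 1492 = 2224.
So a = 1492, b = 2224, c = 517, d = 3016.
OR = (a·d)/(b·c) = (1492 × 3016) / (2224 × 517) = 4499872 / 1149808 = 3.91359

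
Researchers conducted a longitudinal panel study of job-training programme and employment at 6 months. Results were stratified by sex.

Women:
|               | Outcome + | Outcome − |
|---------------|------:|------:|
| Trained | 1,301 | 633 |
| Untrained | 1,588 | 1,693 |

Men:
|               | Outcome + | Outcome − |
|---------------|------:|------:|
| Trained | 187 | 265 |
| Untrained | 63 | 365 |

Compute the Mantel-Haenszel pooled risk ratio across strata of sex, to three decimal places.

RR_MH = Σ(aᵢ·n₀ᵢ/nᵢ) / Σ(cᵢ·n₁ᵢ/nᵢ), with n₁ᵢ = aᵢ+bᵢ (exposed), n₀ᵢ = cᵢ+dᵢ (unexposed), nᵢ = n₁ᵢ+n₀ᵢ.
Stratum 1 (Women): n₁ = 1934, n₀ = 3281, n = 5215; a·n₀/n = 1301·3281/5215 = 818.5198; c·n₁/n = 1588·1934/5215 = 588.9151
Stratum 2 (Men): n₁ = 452, n₀ = 428, n = 880; a·n₀/n = 187·428/880 = 90.9500; c·n₁/n = 63·452/880 = 32.3591
RR_MH = (818.5198 + 90.9500) / (588.9151 + 32.3591) = 909.4698 / 621.2741 = 1.46388

1.464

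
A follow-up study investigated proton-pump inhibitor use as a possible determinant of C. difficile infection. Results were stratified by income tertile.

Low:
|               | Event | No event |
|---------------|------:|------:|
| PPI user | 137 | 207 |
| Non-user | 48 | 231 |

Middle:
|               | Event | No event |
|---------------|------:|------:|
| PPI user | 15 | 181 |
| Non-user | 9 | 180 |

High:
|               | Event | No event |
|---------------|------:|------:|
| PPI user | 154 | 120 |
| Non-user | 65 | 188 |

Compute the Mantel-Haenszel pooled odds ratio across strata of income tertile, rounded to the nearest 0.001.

3.223

OR_MH = Σ(aᵢdᵢ/nᵢ) / Σ(bᵢcᵢ/nᵢ), where nᵢ is the stratum total.
Stratum 1 (Low): n = 623; a·d/n = 137·231/623 = 50.7978; b·c/n = 207·48/623 = 15.9486
Stratum 2 (Middle): n = 385; a·d/n = 15·180/385 = 7.0130; b·c/n = 181·9/385 = 4.2312
Stratum 3 (High): n = 527; a·d/n = 154·188/527 = 54.9374; b·c/n = 120·65/527 = 14.8008
OR_MH = (50.7978 + 7.0130 + 54.9374) / (15.9486 + 4.2312 + 14.8008) = 112.7481 / 34.9806 = 3.22316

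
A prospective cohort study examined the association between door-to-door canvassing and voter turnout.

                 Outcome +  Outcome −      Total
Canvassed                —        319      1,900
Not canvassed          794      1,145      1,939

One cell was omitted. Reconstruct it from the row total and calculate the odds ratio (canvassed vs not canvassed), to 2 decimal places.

7.15

The missing cell is in the exposed row: 1900 − 319 = 1581.
So a = 1581, b = 319, c = 794, d = 1145.
OR = (a·d)/(b·c) = (1581 × 1145) / (319 × 794) = 1810245 / 253286 = 7.14704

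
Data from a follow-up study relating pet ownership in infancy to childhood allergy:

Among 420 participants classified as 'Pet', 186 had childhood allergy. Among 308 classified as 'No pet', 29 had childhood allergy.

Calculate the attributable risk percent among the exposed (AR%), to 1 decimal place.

78.7

From the description: a = 186, b = 234, c = 29, d = 279.
Risk in exposed = 186/420 = 0.44286; risk in unexposed = 29/308 = 0.09416.
RR = 0.44286/0.09416 = 4.70345
AR% = (RR − 1)/RR × 100 = (4.70345 − 1)/4.70345 × 100 = 78.7390%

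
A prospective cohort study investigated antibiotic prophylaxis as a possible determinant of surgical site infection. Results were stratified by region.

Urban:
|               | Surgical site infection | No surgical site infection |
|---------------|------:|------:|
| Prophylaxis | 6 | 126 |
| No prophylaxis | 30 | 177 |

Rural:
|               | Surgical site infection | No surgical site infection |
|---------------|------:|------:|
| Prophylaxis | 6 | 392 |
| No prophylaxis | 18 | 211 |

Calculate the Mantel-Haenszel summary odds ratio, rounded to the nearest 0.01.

OR_MH = Σ(aᵢdᵢ/nᵢ) / Σ(bᵢcᵢ/nᵢ), where nᵢ is the stratum total.
Stratum 1 (Urban): n = 339; a·d/n = 6·177/339 = 3.1327; b·c/n = 126·30/339 = 11.1504
Stratum 2 (Rural): n = 627; a·d/n = 6·211/627 = 2.0191; b·c/n = 392·18/627 = 11.2536
OR_MH = (3.1327 + 2.0191) / (11.1504 + 11.2536) = 5.1519 / 22.4040 = 0.22995

0.23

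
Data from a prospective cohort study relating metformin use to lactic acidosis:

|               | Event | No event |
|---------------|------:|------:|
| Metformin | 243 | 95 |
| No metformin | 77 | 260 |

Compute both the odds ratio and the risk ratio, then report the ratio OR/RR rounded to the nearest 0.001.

Cells: a = 243, b = 95, c = 77, d = 260.
OR = (243·260)/(95·77) = 63180/7315 = 8.63705
Risk in exposed = 243/338 = 0.71893; risk in unexposed = 77/337 = 0.22849; RR = 3.14651
OR/RR = 8.63705 / 3.14651 = 2.74496
The outcome is not rare, so the OR lies further from 1 than the RR.

2.745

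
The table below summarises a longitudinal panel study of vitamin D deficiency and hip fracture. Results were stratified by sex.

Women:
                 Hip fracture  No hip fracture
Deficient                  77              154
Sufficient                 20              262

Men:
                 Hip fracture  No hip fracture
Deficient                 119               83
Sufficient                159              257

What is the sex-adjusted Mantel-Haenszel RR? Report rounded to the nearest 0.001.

RR_MH = Σ(aᵢ·n₀ᵢ/nᵢ) / Σ(cᵢ·n₁ᵢ/nᵢ), with n₁ᵢ = aᵢ+bᵢ (exposed), n₀ᵢ = cᵢ+dᵢ (unexposed), nᵢ = n₁ᵢ+n₀ᵢ.
Stratum 1 (Women): n₁ = 231, n₀ = 282, n = 513; a·n₀/n = 77·282/513 = 42.3275; c·n₁/n = 20·231/513 = 9.0058
Stratum 2 (Men): n₁ = 202, n₀ = 416, n = 618; a·n₀/n = 119·416/618 = 80.1036; c·n₁/n = 159·202/618 = 51.9709
RR_MH = (42.3275 + 80.1036) / (9.0058 + 51.9709) = 122.4310 / 60.9767 = 2.00783

2.008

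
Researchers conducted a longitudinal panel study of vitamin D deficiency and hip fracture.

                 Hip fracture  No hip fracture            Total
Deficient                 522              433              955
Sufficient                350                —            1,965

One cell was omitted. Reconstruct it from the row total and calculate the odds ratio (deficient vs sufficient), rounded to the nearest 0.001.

5.563

The missing cell is in the unexposed row: 1965 − 350 = 1615.
So a = 522, b = 433, c = 350, d = 1615.
OR = (a·d)/(b·c) = (522 × 1615) / (433 × 350) = 843030 / 151550 = 5.56272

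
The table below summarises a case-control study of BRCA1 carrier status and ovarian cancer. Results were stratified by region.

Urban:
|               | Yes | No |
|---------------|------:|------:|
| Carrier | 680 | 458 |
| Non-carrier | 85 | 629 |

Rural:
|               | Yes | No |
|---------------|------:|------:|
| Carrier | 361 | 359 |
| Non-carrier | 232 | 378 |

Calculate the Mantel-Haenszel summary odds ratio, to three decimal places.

3.988

OR_MH = Σ(aᵢdᵢ/nᵢ) / Σ(bᵢcᵢ/nᵢ), where nᵢ is the stratum total.
Stratum 1 (Urban): n = 1852; a·d/n = 680·629/1852 = 230.9503; b·c/n = 458·85/1852 = 21.0205
Stratum 2 (Rural): n = 1330; a·d/n = 361·378/1330 = 102.6000; b·c/n = 359·232/1330 = 62.6226
OR_MH = (230.9503 + 102.6000) / (21.0205 + 62.6226) = 333.5503 / 83.6431 = 3.98778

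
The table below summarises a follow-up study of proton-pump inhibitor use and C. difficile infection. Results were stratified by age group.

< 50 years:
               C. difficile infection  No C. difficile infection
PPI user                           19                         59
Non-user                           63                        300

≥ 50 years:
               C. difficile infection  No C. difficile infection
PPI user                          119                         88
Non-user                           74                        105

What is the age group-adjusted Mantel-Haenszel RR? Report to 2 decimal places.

RR_MH = Σ(aᵢ·n₀ᵢ/nᵢ) / Σ(cᵢ·n₁ᵢ/nᵢ), with n₁ᵢ = aᵢ+bᵢ (exposed), n₀ᵢ = cᵢ+dᵢ (unexposed), nᵢ = n₁ᵢ+n₀ᵢ.
Stratum 1 (< 50 years): n₁ = 78, n₀ = 363, n = 441; a·n₀/n = 19·363/441 = 15.6395; c·n₁/n = 63·78/441 = 11.1429
Stratum 2 (≥ 50 years): n₁ = 207, n₀ = 179, n = 386; a·n₀/n = 119·179/386 = 55.1839; c·n₁/n = 74·207/386 = 39.6839
RR_MH = (15.6395 + 55.1839) / (11.1429 + 39.6839) = 70.8234 / 50.8268 = 1.39343

1.39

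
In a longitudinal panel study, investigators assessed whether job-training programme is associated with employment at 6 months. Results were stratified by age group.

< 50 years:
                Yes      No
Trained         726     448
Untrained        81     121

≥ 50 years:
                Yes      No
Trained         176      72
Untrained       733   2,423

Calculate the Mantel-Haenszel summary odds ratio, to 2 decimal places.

4.52

OR_MH = Σ(aᵢdᵢ/nᵢ) / Σ(bᵢcᵢ/nᵢ), where nᵢ is the stratum total.
Stratum 1 (< 50 years): n = 1376; a·d/n = 726·121/1376 = 63.8416; b·c/n = 448·81/1376 = 26.3721
Stratum 2 (≥ 50 years): n = 3404; a·d/n = 176·2423/3404 = 125.2785; b·c/n = 72·733/3404 = 15.5041
OR_MH = (63.8416 + 125.2785) / (26.3721 + 15.5041) = 189.1201 / 41.8762 = 4.51617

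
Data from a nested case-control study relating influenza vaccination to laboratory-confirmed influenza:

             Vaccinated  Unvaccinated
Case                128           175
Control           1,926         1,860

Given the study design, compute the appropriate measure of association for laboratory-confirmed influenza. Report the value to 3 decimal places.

Reading the table with exposure as columns: a = 128 (Vaccinated, case), b = 1926 (Vaccinated, non-case), c = 175 (Unvaccinated, case), d = 1860.
This is a nested case-control study: participants were sampled on outcome status, so risks in the source population cannot be estimated directly — relative risk is not valid here. The odds ratio is the appropriate measure.
OR = (a·d)/(b·c) = (128 × 1860) / (1926 × 175) = 238080 / 337050 = 0.70636

0.706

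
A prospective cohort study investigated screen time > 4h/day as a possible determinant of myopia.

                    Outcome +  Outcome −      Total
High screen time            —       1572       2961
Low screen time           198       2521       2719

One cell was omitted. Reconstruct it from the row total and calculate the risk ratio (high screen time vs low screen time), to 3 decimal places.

6.442

The missing cell is in the exposed row: 2961 − 1572 = 1389.
So a = 1389, b = 1572, c = 198, d = 2521.
RR = [a/(a+b)] / [c/(c+d)] = (1389/2961) / (198/2719) = 0.46910/0.07282 = 6.44181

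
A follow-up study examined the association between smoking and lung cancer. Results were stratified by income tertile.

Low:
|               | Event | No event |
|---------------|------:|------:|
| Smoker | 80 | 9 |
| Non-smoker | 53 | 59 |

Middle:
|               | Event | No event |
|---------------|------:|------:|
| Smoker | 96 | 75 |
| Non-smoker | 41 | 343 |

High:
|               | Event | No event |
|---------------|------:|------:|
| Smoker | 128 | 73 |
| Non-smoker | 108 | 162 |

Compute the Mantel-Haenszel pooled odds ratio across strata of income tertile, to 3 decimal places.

5.145

OR_MH = Σ(aᵢdᵢ/nᵢ) / Σ(bᵢcᵢ/nᵢ), where nᵢ is the stratum total.
Stratum 1 (Low): n = 201; a·d/n = 80·59/201 = 23.4826; b·c/n = 9·53/201 = 2.3731
Stratum 2 (Middle): n = 555; a·d/n = 96·343/555 = 59.3297; b·c/n = 75·41/555 = 5.5405
Stratum 3 (High): n = 471; a·d/n = 128·162/471 = 44.0255; b·c/n = 73·108/471 = 16.7389
OR_MH = (23.4826 + 59.3297 + 44.0255) / (2.3731 + 5.5405 + 16.7389) = 126.8378 / 24.6525 = 5.14502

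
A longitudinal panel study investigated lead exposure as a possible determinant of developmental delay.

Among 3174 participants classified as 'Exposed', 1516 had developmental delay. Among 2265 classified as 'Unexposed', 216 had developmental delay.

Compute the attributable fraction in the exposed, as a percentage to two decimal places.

80.03

From the description: a = 1516, b = 1658, c = 216, d = 2049.
Risk in exposed = 1516/3174 = 0.47763; risk in unexposed = 216/2265 = 0.09536.
RR = 0.47763/0.09536 = 5.00849
AR% = (RR − 1)/RR × 100 = (5.00849 − 1)/5.00849 × 100 = 80.0339%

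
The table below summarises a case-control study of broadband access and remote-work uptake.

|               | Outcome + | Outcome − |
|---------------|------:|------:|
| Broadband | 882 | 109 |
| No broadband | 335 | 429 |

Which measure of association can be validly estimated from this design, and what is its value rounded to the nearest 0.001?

Cells: a = 882, b = 109, c = 335, d = 429.
This is a case-control study: participants were sampled on outcome status, so risks in the source population cannot be estimated directly — relative risk is not valid here. The odds ratio is the appropriate measure.
OR = (a·d)/(b·c) = (882 × 429) / (109 × 335) = 378378 / 36515 = 10.36226

10.362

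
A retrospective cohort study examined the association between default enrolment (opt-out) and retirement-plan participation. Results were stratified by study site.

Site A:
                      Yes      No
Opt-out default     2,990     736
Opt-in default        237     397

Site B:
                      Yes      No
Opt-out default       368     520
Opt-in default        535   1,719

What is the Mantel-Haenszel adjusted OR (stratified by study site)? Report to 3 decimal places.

OR_MH = Σ(aᵢdᵢ/nᵢ) / Σ(bᵢcᵢ/nᵢ), where nᵢ is the stratum total.
Stratum 1 (Site A): n = 4360; a·d/n = 2990·397/4360 = 272.2546; b·c/n = 736·237/4360 = 40.0073
Stratum 2 (Site B): n = 3142; a·d/n = 368·1719/3142 = 201.3342; b·c/n = 520·535/3142 = 88.5423
OR_MH = (272.2546 + 201.3342) / (40.0073 + 88.5423) = 473.5888 / 128.5497 = 3.68409

3.684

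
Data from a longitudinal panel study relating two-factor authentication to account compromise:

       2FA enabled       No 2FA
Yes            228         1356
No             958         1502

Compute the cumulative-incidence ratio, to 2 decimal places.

Reading the table with exposure as columns: a = 228 (2FA enabled, case), b = 958 (2FA enabled, non-case), c = 1356 (No 2FA, case), d = 1502.
Risk in exposed = 228/1186 = 0.19224; risk in unexposed = 1356/2858 = 0.47446.
RR = 0.19224 / 0.47446 = 0.40518
The risk is 59% lower among the exposed than among the unexposed.

0.41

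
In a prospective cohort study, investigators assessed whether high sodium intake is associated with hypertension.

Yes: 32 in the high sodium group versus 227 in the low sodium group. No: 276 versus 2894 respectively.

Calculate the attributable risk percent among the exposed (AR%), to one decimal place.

From the description: a = 32, b = 276, c = 227, d = 2894.
Risk in exposed = 32/308 = 0.10390; risk in unexposed = 227/3121 = 0.07273.
RR = 0.10390/0.07273 = 1.42846
AR% = (RR − 1)/RR × 100 = (1.42846 − 1)/1.42846 × 100 = 29.9944%

30.0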